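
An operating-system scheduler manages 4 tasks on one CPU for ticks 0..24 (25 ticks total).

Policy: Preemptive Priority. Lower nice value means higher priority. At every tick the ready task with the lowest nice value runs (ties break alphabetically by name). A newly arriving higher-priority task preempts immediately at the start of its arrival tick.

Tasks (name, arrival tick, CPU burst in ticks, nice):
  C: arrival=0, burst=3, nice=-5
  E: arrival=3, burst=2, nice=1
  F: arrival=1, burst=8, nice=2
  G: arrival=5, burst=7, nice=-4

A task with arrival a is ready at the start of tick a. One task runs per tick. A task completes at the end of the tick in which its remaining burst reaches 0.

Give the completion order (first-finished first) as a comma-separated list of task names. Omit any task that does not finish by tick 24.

completion order = C, E, G, F

t=0: ready={C} → run C
t=1: ready={C,F} → run C
t=2: ready={C,F} → run C
t=3: ready={E,F} → run E
t=4: ready={E,F} → run E
t=5: ready={F,G} → run G
t=6: ready={F,G} → run G
t=7: ready={F,G} → run G
t=8: ready={F,G} → run G
t=9: ready={F,G} → run G
t=10: ready={F,G} → run G
t=11: ready={F,G} → run G
t=12: ready={F} → run F
t=13: ready={F} → run F
t=14: ready={F} → run F
t=15: ready={F} → run F
t=16: ready={F} → run F
t=17: ready={F} → run F
t=18: ready={F} → run F
t=19: ready={F} → run F
t=20: (idle)
t=21: (idle)
t=22: (idle)
t=23: (idle)
t=24: (idle)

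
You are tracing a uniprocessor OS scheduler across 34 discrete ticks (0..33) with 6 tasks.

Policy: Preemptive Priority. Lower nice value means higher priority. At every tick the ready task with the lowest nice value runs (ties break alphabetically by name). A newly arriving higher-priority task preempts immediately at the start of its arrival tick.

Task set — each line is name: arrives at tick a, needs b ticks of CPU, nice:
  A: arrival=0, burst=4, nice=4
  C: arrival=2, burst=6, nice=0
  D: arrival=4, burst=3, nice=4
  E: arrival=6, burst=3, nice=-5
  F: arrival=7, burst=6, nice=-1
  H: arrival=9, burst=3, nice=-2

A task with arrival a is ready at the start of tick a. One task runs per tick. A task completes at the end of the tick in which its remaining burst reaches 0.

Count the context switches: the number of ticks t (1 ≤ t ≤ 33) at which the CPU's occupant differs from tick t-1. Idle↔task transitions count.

t=0: ready={A} → run A
t=1: ready={A} → run A
t=2: ready={A,C} → run C
t=3: ready={A,C} → run C
t=4: ready={A,C,D} → run C
t=5: ready={A,C,D} → run C
t=6: ready={A,C,D,E} → run E
t=7: ready={A,C,D,E,F} → run E
t=8: ready={A,C,D,E,F} → run E
t=9: ready={A,C,D,F,H} → run H
t=10: ready={A,C,D,F,H} → run H
t=11: ready={A,C,D,F,H} → run H
t=12: ready={A,C,D,F} → run F
t=13: ready={A,C,D,F} → run F
t=14: ready={A,C,D,F} → run F
t=15: ready={A,C,D,F} → run F
t=16: ready={A,C,D,F} → run F
t=17: ready={A,C,D,F} → run F
t=18: ready={A,C,D} → run C
t=19: ready={A,C,D} → run C
t=20: ready={A,D} → run A
t=21: ready={A,D} → run A
t=22: ready={D} → run D
t=23: ready={D} → run D
t=24: ready={D} → run D
t=25: (idle)
t=26: (idle)
t=27: (idle)
t=28: (idle)
t=29: (idle)
t=30: (idle)
t=31: (idle)
t=32: (idle)
t=33: (idle)

context switches = 8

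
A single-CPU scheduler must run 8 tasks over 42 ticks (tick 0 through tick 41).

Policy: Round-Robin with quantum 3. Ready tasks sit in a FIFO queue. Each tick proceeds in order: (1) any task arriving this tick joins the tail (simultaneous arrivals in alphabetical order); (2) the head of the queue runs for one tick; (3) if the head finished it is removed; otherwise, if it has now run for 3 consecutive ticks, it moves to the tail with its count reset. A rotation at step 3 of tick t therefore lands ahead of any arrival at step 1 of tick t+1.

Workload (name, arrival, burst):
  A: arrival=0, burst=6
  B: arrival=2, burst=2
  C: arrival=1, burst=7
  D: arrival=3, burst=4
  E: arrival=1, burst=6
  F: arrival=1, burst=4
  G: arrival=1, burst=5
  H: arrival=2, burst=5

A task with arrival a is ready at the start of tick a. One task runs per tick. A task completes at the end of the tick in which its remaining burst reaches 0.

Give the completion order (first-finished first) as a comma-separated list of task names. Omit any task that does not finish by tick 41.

t=0: queue=[A] q_used=0 → run A
t=1: queue=[A,C,E,F,G] q_used=1 → run A
t=2: queue=[A,C,E,F,G,B,H] q_used=2 → run A
t=3: queue=[C,E,F,G,B,H,A,D] q_used=0 → run C
t=4: queue=[C,E,F,G,B,H,A,D] q_used=1 → run C
t=5: queue=[C,E,F,G,B,H,A,D] q_used=2 → run C
t=6: queue=[E,F,G,B,H,A,D,C] q_used=0 → run E
t=7: queue=[E,F,G,B,H,A,D,C] q_used=1 → run E
t=8: queue=[E,F,G,B,H,A,D,C] q_used=2 → run E
t=9: queue=[F,G,B,H,A,D,C,E] q_used=0 → run F
t=10: queue=[F,G,B,H,A,D,C,E] q_used=1 → run F
t=11: queue=[F,G,B,H,A,D,C,E] q_used=2 → run F
t=12: queue=[G,B,H,A,D,C,E,F] q_used=0 → run G
t=13: queue=[G,B,H,A,D,C,E,F] q_used=1 → run G
t=14: queue=[G,B,H,A,D,C,E,F] q_used=2 → run G
t=15: queue=[B,H,A,D,C,E,F,G] q_used=0 → run B
t=16: queue=[B,H,A,D,C,E,F,G] q_used=1 → run B
t=17: queue=[H,A,D,C,E,F,G] q_used=0 → run H
t=18: queue=[H,A,D,C,E,F,G] q_used=1 → run H
t=19: queue=[H,A,D,C,E,F,G] q_used=2 → run H
t=20: queue=[A,D,C,E,F,G,H] q_used=0 → run A
t=21: queue=[A,D,C,E,F,G,H] q_used=1 → run A
t=22: queue=[A,D,C,E,F,G,H] q_used=2 → run A
t=23: queue=[D,C,E,F,G,H] q_used=0 → run D
t=24: queue=[D,C,E,F,G,H] q_used=1 → run D
t=25: queue=[D,C,E,F,G,H] q_used=2 → run D
t=26: queue=[C,E,F,G,H,D] q_used=0 → run C
t=27: queue=[C,E,F,G,H,D] q_used=1 → run C
t=28: queue=[C,E,F,G,H,D] q_used=2 → run C
t=29: queue=[E,F,G,H,D,C] q_used=0 → run E
t=30: queue=[E,F,G,H,D,C] q_used=1 → run E
t=31: queue=[E,F,G,H,D,C] q_used=2 → run E
t=32: queue=[F,G,H,D,C] q_used=0 → run F
t=33: queue=[G,H,D,C] q_used=0 → run G
t=34: queue=[G,H,D,C] q_used=1 → run G
t=35: queue=[H,D,C] q_used=0 → run H
t=36: queue=[H,D,C] q_used=1 → run H
t=37: queue=[D,C] q_used=0 → run D
t=38: queue=[C] q_used=0 → run C
t=39: (idle)
t=40: (idle)
t=41: (idle)

completion order = B, A, E, F, G, H, D, C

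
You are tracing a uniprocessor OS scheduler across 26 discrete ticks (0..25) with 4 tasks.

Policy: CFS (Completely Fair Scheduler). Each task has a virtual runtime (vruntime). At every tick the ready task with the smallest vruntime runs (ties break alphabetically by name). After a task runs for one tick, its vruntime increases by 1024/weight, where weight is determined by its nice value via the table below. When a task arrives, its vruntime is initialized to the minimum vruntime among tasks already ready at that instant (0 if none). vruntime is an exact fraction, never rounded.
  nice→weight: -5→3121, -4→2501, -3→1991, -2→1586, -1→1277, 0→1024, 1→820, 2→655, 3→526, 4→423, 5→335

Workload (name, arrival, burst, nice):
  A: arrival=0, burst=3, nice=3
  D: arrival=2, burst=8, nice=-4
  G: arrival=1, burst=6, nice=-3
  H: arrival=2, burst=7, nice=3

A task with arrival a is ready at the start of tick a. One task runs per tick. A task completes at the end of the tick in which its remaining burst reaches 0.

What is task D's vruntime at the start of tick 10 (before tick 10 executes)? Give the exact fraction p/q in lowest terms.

t=0: vr[A=0] → run A
t=1: vr[A=512/263 G=512/263] → run A
t=2: vr[A=1024/263 D=512/263 G=512/263 H=512/263] → run D
t=3: vr[A=1024/263 D=1549824/657763 G=512/263 H=512/263] → run G
t=4: vr[A=1024/263 D=1549824/657763 G=1288704/523633 H=512/263] → run H
t=5: vr[A=1024/263 D=1549824/657763 G=1288704/523633 H=1024/263] → run D
t=6: vr[A=1024/263 D=1819136/657763 G=1288704/523633 H=1024/263] → run G
t=7: vr[A=1024/263 D=1819136/657763 G=1558016/523633 H=1024/263] → run D
t=8: vr[A=1024/263 D=2088448/657763 G=1558016/523633 H=1024/263] → run G
t=9: vr[A=1024/263 D=2088448/657763 G=1827328/523633 H=1024/263] → run D
t=10: vr[A=1024/263 D=2357760/657763 G=1827328/523633 H=1024/263] → run G
t=11: vr[A=1024/263 D=2357760/657763 G=2096640/523633 H=1024/263] → run D
t=12: vr[A=1024/263 D=2627072/657763 G=2096640/523633 H=1024/263] → run A
t=13: vr[D=2627072/657763 G=2096640/523633 H=1024/263] → run H
t=14: vr[D=2627072/657763 G=2096640/523633 H=1536/263] → run D
t=15: vr[D=2896384/657763 G=2096640/523633 H=1536/263] → run G
t=16: vr[D=2896384/657763 G=2365952/523633 H=1536/263] → run D
t=17: vr[D=3165696/657763 G=2365952/523633 H=1536/263] → run G
t=18: vr[D=3165696/657763 H=1536/263] → run D
t=19: vr[H=1536/263] → run H
t=20: vr[H=2048/263] → run H
t=21: vr[H=2560/263] → run H
t=22: vr[H=3072/263] → run H
t=23: vr[H=3584/263] → run H
t=24: (idle)
t=25: (idle)

vruntime(D, start of tick 10) = 2357760/657763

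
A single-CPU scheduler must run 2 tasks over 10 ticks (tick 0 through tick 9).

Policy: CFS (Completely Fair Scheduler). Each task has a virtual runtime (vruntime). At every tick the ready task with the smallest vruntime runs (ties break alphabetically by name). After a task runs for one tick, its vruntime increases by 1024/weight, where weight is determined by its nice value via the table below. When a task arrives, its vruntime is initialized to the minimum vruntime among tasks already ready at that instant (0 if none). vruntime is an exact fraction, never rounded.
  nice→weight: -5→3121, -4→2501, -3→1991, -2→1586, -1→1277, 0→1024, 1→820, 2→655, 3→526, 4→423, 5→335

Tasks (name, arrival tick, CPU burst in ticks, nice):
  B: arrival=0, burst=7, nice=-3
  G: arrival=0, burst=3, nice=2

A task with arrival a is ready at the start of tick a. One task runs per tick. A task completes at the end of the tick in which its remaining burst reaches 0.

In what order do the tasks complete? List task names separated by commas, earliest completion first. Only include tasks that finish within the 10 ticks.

completion order = B, G

t=0: vr[B=0 G=0] → run B
t=1: vr[B=1024/1991 G=0] → run G
t=2: vr[B=1024/1991 G=1024/655] → run B
t=3: vr[B=2048/1991 G=1024/655] → run B
t=4: vr[B=3072/1991 G=1024/655] → run B
t=5: vr[B=4096/1991 G=1024/655] → run G
t=6: vr[B=4096/1991 G=2048/655] → run B
t=7: vr[B=5120/1991 G=2048/655] → run B
t=8: vr[B=6144/1991 G=2048/655] → run B
t=9: vr[G=2048/655] → run G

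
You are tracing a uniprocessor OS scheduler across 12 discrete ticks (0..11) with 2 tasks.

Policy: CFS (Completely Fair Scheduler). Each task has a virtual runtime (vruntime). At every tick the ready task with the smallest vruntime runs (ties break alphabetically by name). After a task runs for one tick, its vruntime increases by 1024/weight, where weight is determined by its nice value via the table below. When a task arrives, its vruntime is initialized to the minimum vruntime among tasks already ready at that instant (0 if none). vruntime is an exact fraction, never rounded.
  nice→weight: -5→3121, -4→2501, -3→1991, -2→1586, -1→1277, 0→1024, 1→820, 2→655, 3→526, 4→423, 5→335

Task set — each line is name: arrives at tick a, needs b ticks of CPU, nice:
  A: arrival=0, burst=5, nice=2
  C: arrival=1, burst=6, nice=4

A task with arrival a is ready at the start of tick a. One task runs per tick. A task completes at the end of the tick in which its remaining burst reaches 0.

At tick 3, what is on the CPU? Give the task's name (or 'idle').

t=0: vr[A=0] → run A
t=1: vr[A=1024/655 C=1024/655] → run A
t=2: vr[A=2048/655 C=1024/655] → run C
t=3: vr[A=2048/655 C=1103872/277065] → run A
t=4: vr[A=3072/655 C=1103872/277065] → run C
t=5: vr[A=3072/655 C=1774592/277065] → run A
t=6: vr[A=4096/655 C=1774592/277065] → run A
t=7: vr[C=1774592/277065] → run C
t=8: vr[C=815104/92355] → run C
t=9: vr[C=3116032/277065] → run C
t=10: vr[C=3786752/277065] → run C
t=11: (idle)

running at tick 3 = A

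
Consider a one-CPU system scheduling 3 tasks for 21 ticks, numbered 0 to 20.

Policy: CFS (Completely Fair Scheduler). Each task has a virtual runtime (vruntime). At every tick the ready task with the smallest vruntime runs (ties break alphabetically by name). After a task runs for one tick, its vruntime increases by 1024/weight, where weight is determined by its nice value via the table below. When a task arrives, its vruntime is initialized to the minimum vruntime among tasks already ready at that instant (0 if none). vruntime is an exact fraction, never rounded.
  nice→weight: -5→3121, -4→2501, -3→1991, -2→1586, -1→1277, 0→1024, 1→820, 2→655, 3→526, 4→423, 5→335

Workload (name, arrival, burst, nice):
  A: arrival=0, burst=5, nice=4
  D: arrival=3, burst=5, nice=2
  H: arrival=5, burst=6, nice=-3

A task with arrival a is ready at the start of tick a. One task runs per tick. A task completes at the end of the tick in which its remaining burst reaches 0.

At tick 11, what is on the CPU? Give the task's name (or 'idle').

t=0: vr[A=0] → run A
t=1: vr[A=1024/423] → run A
t=2: vr[A=2048/423] → run A
t=3: vr[A=1024/141 D=1024/141] → run A
t=4: vr[A=4096/423 D=1024/141] → run D
t=5: vr[A=4096/423 D=815104/92355 H=815104/92355] → run D
t=6: vr[A=4096/423 D=959488/92355 H=815104/92355] → run H
t=7: vr[A=4096/423 D=959488/92355 H=1717443584/183878805] → run H
t=8: vr[A=4096/423 D=959488/92355 H=1812015104/183878805] → run A
t=9: vr[D=959488/92355 H=1812015104/183878805] → run H
t=10: vr[D=959488/92355 H=1906586624/183878805] → run H
t=11: vr[D=959488/92355 H=2001158144/183878805] → run D
t=12: vr[D=1103872/92355 H=2001158144/183878805] → run H
t=13: vr[D=1103872/92355 H=2095729664/183878805] → run H
t=14: vr[D=1103872/92355] → run D
t=15: vr[D=1248256/92355] → run D
t=16: (idle)
t=17: (idle)
t=18: (idle)
t=19: (idle)
t=20: (idle)

running at tick 11 = D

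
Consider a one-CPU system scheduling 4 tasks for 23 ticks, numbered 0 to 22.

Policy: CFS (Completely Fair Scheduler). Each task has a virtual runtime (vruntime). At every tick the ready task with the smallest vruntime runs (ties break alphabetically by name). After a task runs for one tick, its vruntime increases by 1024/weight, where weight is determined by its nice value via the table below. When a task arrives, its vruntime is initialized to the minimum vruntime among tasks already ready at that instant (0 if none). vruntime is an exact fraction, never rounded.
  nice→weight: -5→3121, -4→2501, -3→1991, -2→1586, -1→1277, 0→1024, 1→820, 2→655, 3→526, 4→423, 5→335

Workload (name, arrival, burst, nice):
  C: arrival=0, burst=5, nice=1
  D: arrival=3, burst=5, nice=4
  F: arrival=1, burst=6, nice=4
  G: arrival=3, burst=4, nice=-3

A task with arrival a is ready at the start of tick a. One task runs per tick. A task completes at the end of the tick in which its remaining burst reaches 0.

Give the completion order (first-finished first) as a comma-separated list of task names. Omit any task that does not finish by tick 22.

completion order = G, C, D, F

t=0: vr[C=0] → run C
t=1: vr[C=256/205 F=256/205] → run C
t=2: vr[C=512/205 F=256/205] → run F
t=3: vr[C=512/205 D=512/205 F=318208/86715 G=512/205] → run C
t=4: vr[C=768/205 D=512/205 F=318208/86715 G=512/205] → run D
t=5: vr[C=768/205 D=426496/86715 F=318208/86715 G=512/205] → run G
t=6: vr[C=768/205 D=426496/86715 F=318208/86715 G=1229312/408155] → run G
t=7: vr[C=768/205 D=426496/86715 F=318208/86715 G=1439232/408155] → run G
t=8: vr[C=768/205 D=426496/86715 F=318208/86715 G=1649152/408155] → run F
t=9: vr[C=768/205 D=426496/86715 F=528128/86715 G=1649152/408155] → run C
t=10: vr[C=1024/205 D=426496/86715 F=528128/86715 G=1649152/408155] → run G
t=11: vr[C=1024/205 D=426496/86715 F=528128/86715] → run D
t=12: vr[C=1024/205 D=636416/86715 F=528128/86715] → run C
t=13: vr[D=636416/86715 F=528128/86715] → run F
t=14: vr[D=636416/86715 F=246016/28905] → run D
t=15: vr[D=282112/28905 F=246016/28905] → run F
t=16: vr[D=282112/28905 F=947968/86715] → run D
t=17: vr[D=1056256/86715 F=947968/86715] → run F
t=18: vr[D=1056256/86715 F=1157888/86715] → run D
t=19: vr[F=1157888/86715] → run F
t=20: (idle)
t=21: (idle)
t=22: (idle)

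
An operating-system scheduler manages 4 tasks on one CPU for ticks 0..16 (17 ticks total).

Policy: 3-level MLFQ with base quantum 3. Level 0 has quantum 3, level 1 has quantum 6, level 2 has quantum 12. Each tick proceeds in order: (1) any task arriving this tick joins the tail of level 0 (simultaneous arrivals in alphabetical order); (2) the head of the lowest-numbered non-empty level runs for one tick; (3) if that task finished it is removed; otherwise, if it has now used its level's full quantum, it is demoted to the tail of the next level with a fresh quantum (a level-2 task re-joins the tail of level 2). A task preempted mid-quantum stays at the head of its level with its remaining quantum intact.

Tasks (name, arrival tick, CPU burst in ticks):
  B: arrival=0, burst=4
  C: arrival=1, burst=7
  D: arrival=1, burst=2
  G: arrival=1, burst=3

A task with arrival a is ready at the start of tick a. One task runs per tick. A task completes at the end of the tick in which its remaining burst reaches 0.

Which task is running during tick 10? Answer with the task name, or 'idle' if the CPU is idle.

running at tick 10 = G

t=0: L0/L1/L2 = B/-/- → run B
t=1: L0/L1/L2 = BCDG/-/- → run B
t=2: L0/L1/L2 = BCDG/-/- → run B
t=3: L0/L1/L2 = CDG/B/- → run C
t=4: L0/L1/L2 = CDG/B/- → run C
t=5: L0/L1/L2 = CDG/B/- → run C
t=6: L0/L1/L2 = DG/BC/- → run D
t=7: L0/L1/L2 = DG/BC/- → run D
t=8: L0/L1/L2 = G/BC/- → run G
t=9: L0/L1/L2 = G/BC/- → run G
t=10: L0/L1/L2 = G/BC/- → run G
t=11: L0/L1/L2 = -/BC/- → run B
t=12: L0/L1/L2 = -/C/- → run C
t=13: L0/L1/L2 = -/C/- → run C
t=14: L0/L1/L2 = -/C/- → run C
t=15: L0/L1/L2 = -/C/- → run C
t=16: (idle)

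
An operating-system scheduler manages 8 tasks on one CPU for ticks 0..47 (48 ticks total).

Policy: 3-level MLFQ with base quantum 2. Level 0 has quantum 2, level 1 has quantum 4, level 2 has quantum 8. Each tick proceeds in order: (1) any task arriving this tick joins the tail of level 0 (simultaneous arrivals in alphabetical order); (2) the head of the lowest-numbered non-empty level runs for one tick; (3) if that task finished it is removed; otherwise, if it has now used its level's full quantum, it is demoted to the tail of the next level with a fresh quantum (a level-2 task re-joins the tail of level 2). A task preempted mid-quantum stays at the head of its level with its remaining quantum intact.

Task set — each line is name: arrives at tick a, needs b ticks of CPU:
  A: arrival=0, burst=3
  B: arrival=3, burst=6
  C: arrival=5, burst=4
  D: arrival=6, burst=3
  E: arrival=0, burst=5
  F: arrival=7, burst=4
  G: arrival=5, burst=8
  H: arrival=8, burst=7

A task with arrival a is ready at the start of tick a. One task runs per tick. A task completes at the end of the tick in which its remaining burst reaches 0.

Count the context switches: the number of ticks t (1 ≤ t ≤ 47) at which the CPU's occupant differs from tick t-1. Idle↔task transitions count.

context switches = 18

t=0: L0/L1/L2 = AE/-/- → run A
t=1: L0/L1/L2 = AE/-/- → run A
t=2: L0/L1/L2 = E/A/- → run E
t=3: L0/L1/L2 = EB/A/- → run E
t=4: L0/L1/L2 = B/AE/- → run B
t=5: L0/L1/L2 = BCG/AE/- → run B
t=6: L0/L1/L2 = CGD/AEB/- → run C
t=7: L0/L1/L2 = CGDF/AEB/- → run C
t=8: L0/L1/L2 = GDFH/AEBC/- → run G
t=9: L0/L1/L2 = GDFH/AEBC/- → run G
t=10: L0/L1/L2 = DFH/AEBCG/- → run D
t=11: L0/L1/L2 = DFH/AEBCG/- → run D
t=12: L0/L1/L2 = FH/AEBCGD/- → run F
t=13: L0/L1/L2 = FH/AEBCGD/- → run F
t=14: L0/L1/L2 = H/AEBCGDF/- → run H
t=15: L0/L1/L2 = H/AEBCGDF/- → run H
t=16: L0/L1/L2 = -/AEBCGDFH/- → run A
t=17: L0/L1/L2 = -/EBCGDFH/- → run E
t=18: L0/L1/L2 = -/EBCGDFH/- → run E
t=19: L0/L1/L2 = -/EBCGDFH/- → run E
t=20: L0/L1/L2 = -/BCGDFH/- → run B
t=21: L0/L1/L2 = -/BCGDFH/- → run B
t=22: L0/L1/L2 = -/BCGDFH/- → run B
t=23: L0/L1/L2 = -/BCGDFH/- → run B
t=24: L0/L1/L2 = -/CGDFH/- → run C
t=25: L0/L1/L2 = -/CGDFH/- → run C
t=26: L0/L1/L2 = -/GDFH/- → run G
t=27: L0/L1/L2 = -/GDFH/- → run G
t=28: L0/L1/L2 = -/GDFH/- → run G
t=29: L0/L1/L2 = -/GDFH/- → run G
t=30: L0/L1/L2 = -/DFH/G → run D
t=31: L0/L1/L2 = -/FH/G → run F
t=32: L0/L1/L2 = -/FH/G → run F
t=33: L0/L1/L2 = -/H/G → run H
t=34: L0/L1/L2 = -/H/G → run H
t=35: L0/L1/L2 = -/H/G → run H
t=36: L0/L1/L2 = -/H/G → run H
t=37: L0/L1/L2 = -/-/GH → run G
t=38: L0/L1/L2 = -/-/GH → run G
t=39: L0/L1/L2 = -/-/H → run H
t=40: (idle)
t=41: (idle)
t=42: (idle)
t=43: (idle)
t=44: (idle)
t=45: (idle)
t=46: (idle)
t=47: (idle)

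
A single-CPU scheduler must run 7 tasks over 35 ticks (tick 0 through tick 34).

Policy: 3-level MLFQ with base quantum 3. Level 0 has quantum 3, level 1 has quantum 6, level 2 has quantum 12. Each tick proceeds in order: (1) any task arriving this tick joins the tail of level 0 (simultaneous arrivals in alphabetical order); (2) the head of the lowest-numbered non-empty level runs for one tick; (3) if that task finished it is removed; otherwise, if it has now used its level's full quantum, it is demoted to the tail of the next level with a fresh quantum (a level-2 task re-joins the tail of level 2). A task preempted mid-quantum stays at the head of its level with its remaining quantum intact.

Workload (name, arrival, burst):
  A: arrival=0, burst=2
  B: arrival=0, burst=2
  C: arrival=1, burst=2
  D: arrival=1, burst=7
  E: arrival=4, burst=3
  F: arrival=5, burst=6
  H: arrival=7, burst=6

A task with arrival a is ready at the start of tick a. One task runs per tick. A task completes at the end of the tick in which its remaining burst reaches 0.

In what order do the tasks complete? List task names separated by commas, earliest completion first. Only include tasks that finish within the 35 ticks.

completion order = A, B, C, E, D, F, H

t=0: L0/L1/L2 = AB/-/- → run A
t=1: L0/L1/L2 = ABCD/-/- → run A
t=2: L0/L1/L2 = BCD/-/- → run B
t=3: L0/L1/L2 = BCD/-/- → run B
t=4: L0/L1/L2 = CDE/-/- → run C
t=5: L0/L1/L2 = CDEF/-/- → run C
t=6: L0/L1/L2 = DEF/-/- → run D
t=7: L0/L1/L2 = DEFH/-/- → run D
t=8: L0/L1/L2 = DEFH/-/- → run D
t=9: L0/L1/L2 = EFH/D/- → run E
t=10: L0/L1/L2 = EFH/D/- → run E
t=11: L0/L1/L2 = EFH/D/- → run E
t=12: L0/L1/L2 = FH/D/- → run F
t=13: L0/L1/L2 = FH/D/- → run F
t=14: L0/L1/L2 = FH/D/- → run F
t=15: L0/L1/L2 = H/DF/- → run H
t=16: L0/L1/L2 = H/DF/- → run H
t=17: L0/L1/L2 = H/DF/- → run H
t=18: L0/L1/L2 = -/DFH/- → run D
t=19: L0/L1/L2 = -/DFH/- → run D
t=20: L0/L1/L2 = -/DFH/- → run D
t=21: L0/L1/L2 = -/DFH/- → run D
t=22: L0/L1/L2 = -/FH/- → run F
t=23: L0/L1/L2 = -/FH/- → run F
t=24: L0/L1/L2 = -/FH/- → run F
t=25: L0/L1/L2 = -/H/- → run H
t=26: L0/L1/L2 = -/H/- → run H
t=27: L0/L1/L2 = -/H/- → run H
t=28: (idle)
t=29: (idle)
t=30: (idle)
t=31: (idle)
t=32: (idle)
t=33: (idle)
t=34: (idle)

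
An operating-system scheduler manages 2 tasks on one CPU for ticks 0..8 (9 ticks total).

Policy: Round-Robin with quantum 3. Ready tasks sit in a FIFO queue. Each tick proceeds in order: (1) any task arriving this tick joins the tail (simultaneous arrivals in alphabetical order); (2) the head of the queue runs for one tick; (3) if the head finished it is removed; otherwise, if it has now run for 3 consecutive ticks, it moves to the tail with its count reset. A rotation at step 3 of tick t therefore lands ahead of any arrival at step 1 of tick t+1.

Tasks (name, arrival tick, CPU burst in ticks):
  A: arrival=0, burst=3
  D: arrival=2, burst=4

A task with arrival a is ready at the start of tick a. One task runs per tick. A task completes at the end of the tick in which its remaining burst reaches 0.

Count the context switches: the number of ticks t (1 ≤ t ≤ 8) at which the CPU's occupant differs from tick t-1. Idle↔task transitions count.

context switches = 2

t=0: queue=[A] q_used=0 → run A
t=1: queue=[A] q_used=1 → run A
t=2: queue=[A,D] q_used=2 → run A
t=3: queue=[D] q_used=0 → run D
t=4: queue=[D] q_used=1 → run D
t=5: queue=[D] q_used=2 → run D
t=6: queue=[D] q_used=0 → run D
t=7: (idle)
t=8: (idle)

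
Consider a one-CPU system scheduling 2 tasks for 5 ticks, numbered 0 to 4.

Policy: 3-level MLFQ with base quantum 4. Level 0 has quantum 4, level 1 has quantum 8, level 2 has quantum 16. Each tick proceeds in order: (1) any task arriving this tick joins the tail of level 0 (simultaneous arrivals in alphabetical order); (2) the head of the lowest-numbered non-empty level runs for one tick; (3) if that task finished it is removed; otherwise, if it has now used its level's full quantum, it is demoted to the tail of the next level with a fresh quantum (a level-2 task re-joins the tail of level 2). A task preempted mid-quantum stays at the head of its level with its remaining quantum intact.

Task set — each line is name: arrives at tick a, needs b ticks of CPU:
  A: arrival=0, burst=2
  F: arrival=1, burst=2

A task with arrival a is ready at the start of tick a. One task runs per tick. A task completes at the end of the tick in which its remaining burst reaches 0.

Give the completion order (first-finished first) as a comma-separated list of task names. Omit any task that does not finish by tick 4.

completion order = A, F

t=0: L0/L1/L2 = A/-/- → run A
t=1: L0/L1/L2 = AF/-/- → run A
t=2: L0/L1/L2 = F/-/- → run F
t=3: L0/L1/L2 = F/-/- → run F
t=4: (idle)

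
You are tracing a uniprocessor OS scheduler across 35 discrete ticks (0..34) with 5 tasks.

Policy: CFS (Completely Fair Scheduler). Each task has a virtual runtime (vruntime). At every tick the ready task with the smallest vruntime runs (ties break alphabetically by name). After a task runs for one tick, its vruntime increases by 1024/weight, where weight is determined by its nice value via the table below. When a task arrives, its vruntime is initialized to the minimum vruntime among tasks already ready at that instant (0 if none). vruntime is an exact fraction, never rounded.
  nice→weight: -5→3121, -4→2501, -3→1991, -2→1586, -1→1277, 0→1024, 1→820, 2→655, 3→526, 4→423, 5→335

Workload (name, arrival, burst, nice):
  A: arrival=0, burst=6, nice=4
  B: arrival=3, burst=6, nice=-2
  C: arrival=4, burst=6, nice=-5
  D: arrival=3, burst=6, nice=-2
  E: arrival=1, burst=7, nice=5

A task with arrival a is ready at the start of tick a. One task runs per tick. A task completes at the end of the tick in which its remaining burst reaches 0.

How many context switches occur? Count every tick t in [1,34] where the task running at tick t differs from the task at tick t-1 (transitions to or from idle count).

context switches = 26

t=0: vr[A=0] → run A
t=1: vr[A=1024/423 E=1024/423] → run A
t=2: vr[A=2048/423 E=1024/423] → run E
t=3: vr[A=2048/423 B=2048/423 D=2048/423 E=776192/141705] → run A
t=4: vr[A=1024/141 B=2048/423 C=2048/423 D=2048/423 E=776192/141705] → run B
t=5: vr[A=1024/141 B=1840640/335439 C=2048/423 D=2048/423 E=776192/141705] → run C
t=6: vr[A=1024/141 B=1840640/335439 C=6824960/1320183 D=2048/423 E=776192/141705] → run D
t=7: vr[A=1024/141 B=1840640/335439 C=6824960/1320183 D=1840640/335439 E=776192/141705] → run C
t=8: vr[A=1024/141 B=1840640/335439 C=7258112/1320183 D=1840640/335439 E=776192/141705] → run E
t=9: vr[A=1024/141 B=1840640/335439 C=7258112/1320183 D=1840640/335439 E=1209344/141705] → run B
t=10: vr[A=1024/141 B=2057216/335439 C=7258112/1320183 D=1840640/335439 E=1209344/141705] → run D
t=11: vr[A=1024/141 B=2057216/335439 C=7258112/1320183 D=2057216/335439 E=1209344/141705] → run C
t=12: vr[A=1024/141 B=2057216/335439 C=7691264/1320183 D=2057216/335439 E=1209344/141705] → run C
t=13: vr[A=1024/141 B=2057216/335439 C=8124416/1320183 D=2057216/335439 E=1209344/141705] → run B
t=14: vr[A=1024/141 B=2273792/335439 C=8124416/1320183 D=2057216/335439 E=1209344/141705] → run D
t=15: vr[A=1024/141 B=2273792/335439 C=8124416/1320183 D=2273792/335439 E=1209344/141705] → run C
t=16: vr[A=1024/141 B=2273792/335439 C=8557568/1320183 D=2273792/335439 E=1209344/141705] → run C
t=17: vr[A=1024/141 B=2273792/335439 D=2273792/335439 E=1209344/141705] → run B
t=18: vr[A=1024/141 B=2490368/335439 D=2273792/335439 E=1209344/141705] → run D
t=19: vr[A=1024/141 B=2490368/335439 D=2490368/335439 E=1209344/141705] → run A
t=20: vr[A=4096/423 B=2490368/335439 D=2490368/335439 E=1209344/141705] → run B
t=21: vr[A=4096/423 B=2706944/335439 D=2490368/335439 E=1209344/141705] → run D
t=22: vr[A=4096/423 B=2706944/335439 D=2706944/335439 E=1209344/141705] → run B
t=23: vr[A=4096/423 D=2706944/335439 E=1209344/141705] → run D
t=24: vr[A=4096/423 E=1209344/141705] → run E
t=25: vr[A=4096/423 E=1642496/141705] → run A
t=26: vr[A=5120/423 E=1642496/141705] → run E
t=27: vr[A=5120/423 E=2075648/141705] → run A
t=28: vr[E=2075648/141705] → run E
t=29: vr[E=501760/28341] → run E
t=30: vr[E=2941952/141705] → run E
t=31: (idle)
t=32: (idle)
t=33: (idle)
t=34: (idle)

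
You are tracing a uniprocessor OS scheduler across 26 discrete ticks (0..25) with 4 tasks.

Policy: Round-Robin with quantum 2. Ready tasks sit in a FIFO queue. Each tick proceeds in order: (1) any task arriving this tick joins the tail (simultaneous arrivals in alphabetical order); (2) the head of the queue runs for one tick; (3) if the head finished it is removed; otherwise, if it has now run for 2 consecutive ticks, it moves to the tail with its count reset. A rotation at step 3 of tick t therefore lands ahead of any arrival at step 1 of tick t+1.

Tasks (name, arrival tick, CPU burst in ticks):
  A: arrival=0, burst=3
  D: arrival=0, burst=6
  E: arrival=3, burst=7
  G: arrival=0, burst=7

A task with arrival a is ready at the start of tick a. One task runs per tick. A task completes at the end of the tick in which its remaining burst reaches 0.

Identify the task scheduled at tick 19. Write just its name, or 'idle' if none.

t=0: queue=[A,D,G] q_used=0 → run A
t=1: queue=[A,D,G] q_used=1 → run A
t=2: queue=[D,G,A] q_used=0 → run D
t=3: queue=[D,G,A,E] q_used=1 → run D
t=4: queue=[G,A,E,D] q_used=0 → run G
t=5: queue=[G,A,E,D] q_used=1 → run G
t=6: queue=[A,E,D,G] q_used=0 → run A
t=7: queue=[E,D,G] q_used=0 → run E
t=8: queue=[E,D,G] q_used=1 → run E
t=9: queue=[D,G,E] q_used=0 → run D
t=10: queue=[D,G,E] q_used=1 → run D
t=11: queue=[G,E,D] q_used=0 → run G
t=12: queue=[G,E,D] q_used=1 → run G
t=13: queue=[E,D,G] q_used=0 → run E
t=14: queue=[E,D,G] q_used=1 → run E
t=15: queue=[D,G,E] q_used=0 → run D
t=16: queue=[D,G,E] q_used=1 → run D
t=17: queue=[G,E] q_used=0 → run G
t=18: queue=[G,E] q_used=1 → run G
t=19: queue=[E,G] q_used=0 → run E
t=20: queue=[E,G] q_used=1 → run E
t=21: queue=[G,E] q_used=0 → run G
t=22: queue=[E] q_used=0 → run E
t=23: (idle)
t=24: (idle)
t=25: (idle)

running at tick 19 = E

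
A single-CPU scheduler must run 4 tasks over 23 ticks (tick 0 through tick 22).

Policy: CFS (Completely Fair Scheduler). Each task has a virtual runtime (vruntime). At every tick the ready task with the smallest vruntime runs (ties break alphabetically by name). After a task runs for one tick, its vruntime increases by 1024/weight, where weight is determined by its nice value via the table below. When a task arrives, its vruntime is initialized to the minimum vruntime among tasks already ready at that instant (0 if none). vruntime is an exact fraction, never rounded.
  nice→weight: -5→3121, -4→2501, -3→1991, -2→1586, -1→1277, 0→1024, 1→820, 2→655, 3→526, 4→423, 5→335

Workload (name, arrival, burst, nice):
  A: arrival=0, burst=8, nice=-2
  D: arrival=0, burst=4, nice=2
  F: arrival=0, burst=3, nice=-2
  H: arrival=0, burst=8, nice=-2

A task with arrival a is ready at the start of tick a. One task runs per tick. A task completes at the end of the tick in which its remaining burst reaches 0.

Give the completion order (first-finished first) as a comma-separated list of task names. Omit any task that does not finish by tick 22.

completion order = F, A, H, D

t=0: vr[A=0 D=0 F=0 H=0] → run A
t=1: vr[A=512/793 D=0 F=0 H=0] → run D
t=2: vr[A=512/793 D=1024/655 F=0 H=0] → run F
t=3: vr[A=512/793 D=1024/655 F=512/793 H=0] → run H
t=4: vr[A=512/793 D=1024/655 F=512/793 H=512/793] → run A
t=5: vr[A=1024/793 D=1024/655 F=512/793 H=512/793] → run F
t=6: vr[A=1024/793 D=1024/655 F=1024/793 H=512/793] → run H
t=7: vr[A=1024/793 D=1024/655 F=1024/793 H=1024/793] → run A
t=8: vr[A=1536/793 D=1024/655 F=1024/793 H=1024/793] → run F
t=9: vr[A=1536/793 D=1024/655 H=1024/793] → run H
t=10: vr[A=1536/793 D=1024/655 H=1536/793] → run D
t=11: vr[A=1536/793 D=2048/655 H=1536/793] → run A
t=12: vr[A=2048/793 D=2048/655 H=1536/793] → run H
t=13: vr[A=2048/793 D=2048/655 H=2048/793] → run A
t=14: vr[A=2560/793 D=2048/655 H=2048/793] → run H
t=15: vr[A=2560/793 D=2048/655 H=2560/793] → run D
t=16: vr[A=2560/793 D=3072/655 H=2560/793] → run A
t=17: vr[A=3072/793 D=3072/655 H=2560/793] → run H
t=18: vr[A=3072/793 D=3072/655 H=3072/793] → run A
t=19: vr[A=3584/793 D=3072/655 H=3072/793] → run H
t=20: vr[A=3584/793 D=3072/655 H=3584/793] → run A
t=21: vr[D=3072/655 H=3584/793] → run H
t=22: vr[D=3072/655] → run D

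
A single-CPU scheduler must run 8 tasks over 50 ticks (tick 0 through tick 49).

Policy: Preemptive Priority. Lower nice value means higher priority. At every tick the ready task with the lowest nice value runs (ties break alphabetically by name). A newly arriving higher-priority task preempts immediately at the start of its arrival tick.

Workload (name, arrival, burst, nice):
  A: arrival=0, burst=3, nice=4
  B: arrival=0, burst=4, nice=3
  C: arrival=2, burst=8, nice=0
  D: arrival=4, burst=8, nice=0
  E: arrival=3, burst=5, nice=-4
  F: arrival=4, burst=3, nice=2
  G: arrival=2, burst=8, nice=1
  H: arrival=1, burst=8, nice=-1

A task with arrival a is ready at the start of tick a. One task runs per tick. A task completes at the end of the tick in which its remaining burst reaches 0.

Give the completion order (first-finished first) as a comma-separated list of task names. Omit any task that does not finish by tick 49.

completion order = E, H, C, D, G, F, B, A

t=0: ready={A,B} → run B
t=1: ready={A,B,H} → run H
t=2: ready={A,B,C,G,H} → run H
t=3: ready={A,B,C,E,G,H} → run E
t=4: ready={A,B,C,D,E,F,G,H} → run E
t=5: ready={A,B,C,D,E,F,G,H} → run E
t=6: ready={A,B,C,D,E,F,G,H} → run E
t=7: ready={A,B,C,D,E,F,G,H} → run E
t=8: ready={A,B,C,D,F,G,H} → run H
t=9: ready={A,B,C,D,F,G,H} → run H
t=10: ready={A,B,C,D,F,G,H} → run H
t=11: ready={A,B,C,D,F,G,H} → run H
t=12: ready={A,B,C,D,F,G,H} → run H
t=13: ready={A,B,C,D,F,G,H} → run H
t=14: ready={A,B,C,D,F,G} → run C
t=15: ready={A,B,C,D,F,G} → run C
t=16: ready={A,B,C,D,F,G} → run C
t=17: ready={A,B,C,D,F,G} → run C
t=18: ready={A,B,C,D,F,G} → run C
t=19: ready={A,B,C,D,F,G} → run C
t=20: ready={A,B,C,D,F,G} → run C
t=21: ready={A,B,C,D,F,G} → run C
t=22: ready={A,B,D,F,G} → run D
t=23: ready={A,B,D,F,G} → run D
t=24: ready={A,B,D,F,G} → run D
t=25: ready={A,B,D,F,G} → run D
t=26: ready={A,B,D,F,G} → run D
t=27: ready={A,B,D,F,G} → run D
t=28: ready={A,B,D,F,G} → run D
t=29: ready={A,B,D,F,G} → run D
t=30: ready={A,B,F,G} → run G
t=31: ready={A,B,F,G} → run G
t=32: ready={A,B,F,G} → run G
t=33: ready={A,B,F,G} → run G
t=34: ready={A,B,F,G} → run G
t=35: ready={A,B,F,G} → run G
t=36: ready={A,B,F,G} → run G
t=37: ready={A,B,F,G} → run G
t=38: ready={A,B,F} → run F
t=39: ready={A,B,F} → run F
t=40: ready={A,B,F} → run F
t=41: ready={A,B} → run B
t=42: ready={A,B} → run B
t=43: ready={A,B} → run B
t=44: ready={A} → run A
t=45: ready={A} → run A
t=46: ready={A} → run A
t=47: (idle)
t=48: (idle)
t=49: (idle)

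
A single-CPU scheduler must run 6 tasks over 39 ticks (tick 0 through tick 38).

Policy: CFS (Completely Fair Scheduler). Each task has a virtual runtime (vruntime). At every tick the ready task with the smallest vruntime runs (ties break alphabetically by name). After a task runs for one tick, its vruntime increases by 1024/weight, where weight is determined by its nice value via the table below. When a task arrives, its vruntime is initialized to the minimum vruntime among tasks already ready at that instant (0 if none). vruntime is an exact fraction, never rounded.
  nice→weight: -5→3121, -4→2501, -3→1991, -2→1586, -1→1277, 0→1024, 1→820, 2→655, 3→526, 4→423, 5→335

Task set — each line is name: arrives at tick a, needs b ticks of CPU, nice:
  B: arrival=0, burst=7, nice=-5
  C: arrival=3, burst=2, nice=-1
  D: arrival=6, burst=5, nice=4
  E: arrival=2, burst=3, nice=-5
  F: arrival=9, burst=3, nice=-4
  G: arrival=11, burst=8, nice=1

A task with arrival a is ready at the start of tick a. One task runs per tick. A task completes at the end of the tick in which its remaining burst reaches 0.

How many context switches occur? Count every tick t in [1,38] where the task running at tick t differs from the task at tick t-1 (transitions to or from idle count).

context switches = 23

t=0: vr[B=0] → run B
t=1: vr[B=1024/3121] → run B
t=2: vr[B=2048/3121 E=2048/3121] → run B
t=3: vr[B=3072/3121 C=2048/3121 E=2048/3121] → run C
t=4: vr[B=3072/3121 C=5811200/3985517 E=2048/3121] → run E
t=5: vr[B=3072/3121 C=5811200/3985517 E=3072/3121] → run B
t=6: vr[B=4096/3121 C=5811200/3985517 D=3072/3121 E=3072/3121] → run D
t=7: vr[B=4096/3121 C=5811200/3985517 D=4495360/1320183 E=3072/3121] → run E
t=8: vr[B=4096/3121 C=5811200/3985517 D=4495360/1320183 E=4096/3121] → run B
t=9: vr[B=5120/3121 C=5811200/3985517 D=4495360/1320183 E=4096/3121 F=4096/3121] → run E
t=10: vr[B=5120/3121 C=5811200/3985517 D=4495360/1320183 F=4096/3121] → run F
t=11: vr[B=5120/3121 C=5811200/3985517 D=4495360/1320183 F=13440000/7805621 G=5811200/3985517] → run C
t=12: vr[B=5120/3121 D=4495360/1320183 F=13440000/7805621 G=5811200/3985517] → run G
t=13: vr[B=5120/3121 D=4495360/1320183 F=13440000/7805621 G=2211588352/817030985] → run B
t=14: vr[B=6144/3121 D=4495360/1320183 F=13440000/7805621 G=2211588352/817030985] → run F
t=15: vr[B=6144/3121 D=4495360/1320183 F=16635904/7805621 G=2211588352/817030985] → run B
t=16: vr[D=4495360/1320183 F=16635904/7805621 G=2211588352/817030985] → run F
t=17: vr[D=4495360/1320183 G=2211588352/817030985] → run G
t=18: vr[D=4495360/1320183 G=3231880704/817030985] → run D
t=19: vr[D=7691264/1320183 G=3231880704/817030985] → run G
t=20: vr[D=7691264/1320183 G=4252173056/817030985] → run G
t=21: vr[D=7691264/1320183 G=5272465408/817030985] → run D
t=22: vr[D=3629056/440061 G=5272465408/817030985] → run G
t=23: vr[D=3629056/440061 G=1258551552/163406197] → run G
t=24: vr[D=3629056/440061 G=7313050112/817030985] → run D
t=25: vr[D=14083072/1320183 G=7313050112/817030985] → run G
t=26: vr[D=14083072/1320183 G=8333342464/817030985] → run G
t=27: vr[D=14083072/1320183] → run D
t=28: (idle)
t=29: (idle)
t=30: (idle)
t=31: (idle)
t=32: (idle)
t=33: (idle)
t=34: (idle)
t=35: (idle)
t=36: (idle)
t=37: (idle)
t=38: (idle)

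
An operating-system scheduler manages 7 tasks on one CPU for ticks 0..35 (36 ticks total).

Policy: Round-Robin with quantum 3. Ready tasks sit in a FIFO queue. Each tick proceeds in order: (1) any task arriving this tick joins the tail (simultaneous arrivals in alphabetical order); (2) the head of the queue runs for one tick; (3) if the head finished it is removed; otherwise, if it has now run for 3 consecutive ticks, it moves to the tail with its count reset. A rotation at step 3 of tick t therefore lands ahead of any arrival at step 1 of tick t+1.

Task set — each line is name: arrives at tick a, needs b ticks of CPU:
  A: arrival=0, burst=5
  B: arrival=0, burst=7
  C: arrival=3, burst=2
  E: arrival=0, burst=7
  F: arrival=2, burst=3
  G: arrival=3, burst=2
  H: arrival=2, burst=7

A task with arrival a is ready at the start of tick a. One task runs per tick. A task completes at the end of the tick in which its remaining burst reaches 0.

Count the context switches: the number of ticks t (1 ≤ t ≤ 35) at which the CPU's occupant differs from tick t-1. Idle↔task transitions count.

t=0: queue=[A,B,E] q_used=0 → run A
t=1: queue=[A,B,E] q_used=1 → run A
t=2: queue=[A,B,E,F,H] q_used=2 → run A
t=3: queue=[B,E,F,H,A,C,G] q_used=0 → run B
t=4: queue=[B,E,F,H,A,C,G] q_used=1 → run B
t=5: queue=[B,E,F,H,A,C,G] q_used=2 → run B
t=6: queue=[E,F,H,A,C,G,B] q_used=0 → run E
t=7: queue=[E,F,H,A,C,G,B] q_used=1 → run E
t=8: queue=[E,F,H,A,C,G,B] q_used=2 → run E
t=9: queue=[F,H,A,C,G,B,E] q_used=0 → run F
t=10: queue=[F,H,A,C,G,B,E] q_used=1 → run F
t=11: queue=[F,H,A,C,G,B,E] q_used=2 → run F
t=12: queue=[H,A,C,G,B,E] q_used=0 → run H
t=13: queue=[H,A,C,G,B,E] q_used=1 → run H
t=14: queue=[H,A,C,G,B,E] q_used=2 → run H
t=15: queue=[A,C,G,B,E,H] q_used=0 → run A
t=16: queue=[A,C,G,B,E,H] q_used=1 → run A
t=17: queue=[C,G,B,E,H] q_used=0 → run C
t=18: queue=[C,G,B,E,H] q_used=1 → run C
t=19: queue=[G,B,E,H] q_used=0 → run G
t=20: queue=[G,B,E,H] q_used=1 → run G
t=21: queue=[B,E,H] q_used=0 → run B
t=22: queue=[B,E,H] q_used=1 → run B
t=23: queue=[B,E,H] q_used=2 → run B
t=24: queue=[E,H,B] q_used=0 → run E
t=25: queue=[E,H,B] q_used=1 → run E
t=26: queue=[E,H,B] q_used=2 → run E
t=27: queue=[H,B,E] q_used=0 → run H
t=28: queue=[H,B,E] q_used=1 → run H
t=29: queue=[H,B,E] q_used=2 → run H
t=30: queue=[B,E,H] q_used=0 → run B
t=31: queue=[E,H] q_used=0 → run E
t=32: queue=[H] q_used=0 → run H
t=33: (idle)
t=34: (idle)
t=35: (idle)

context switches = 14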